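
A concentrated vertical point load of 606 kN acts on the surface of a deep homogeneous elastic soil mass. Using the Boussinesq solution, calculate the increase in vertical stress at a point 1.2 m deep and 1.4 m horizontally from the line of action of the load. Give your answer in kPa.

Boussinesq vertical stress below a point load on an elastic half-space:
Δσ_z = 3P/(2πz²) · [1 + (r/z)²]^(−5/2)
r/z = 1.4/1.2 = 1.1667; [1+(r/z)²]^(−5/2) = 0.11674.
Δσ_z = 3×606/(2π×1.2²) × 0.11674 = 200.93 × 0.11674 = 23.46 kPa

Δσ_z ≈ 23.5 kPa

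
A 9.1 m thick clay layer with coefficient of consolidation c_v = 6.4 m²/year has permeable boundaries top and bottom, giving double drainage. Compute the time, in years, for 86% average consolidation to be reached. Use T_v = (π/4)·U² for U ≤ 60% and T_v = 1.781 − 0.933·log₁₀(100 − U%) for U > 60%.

t ≈ 2.3 years

Drainage path length: H_d = H/2 = 4.55 m (double drainage).
U > 60%: T_v = 1.781 − 0.933·log₁₀(100 − 86) = 0.71166.
t = T_v·H_d²/c_v = 0.71166×4.55²/6.4 = 2.302 years.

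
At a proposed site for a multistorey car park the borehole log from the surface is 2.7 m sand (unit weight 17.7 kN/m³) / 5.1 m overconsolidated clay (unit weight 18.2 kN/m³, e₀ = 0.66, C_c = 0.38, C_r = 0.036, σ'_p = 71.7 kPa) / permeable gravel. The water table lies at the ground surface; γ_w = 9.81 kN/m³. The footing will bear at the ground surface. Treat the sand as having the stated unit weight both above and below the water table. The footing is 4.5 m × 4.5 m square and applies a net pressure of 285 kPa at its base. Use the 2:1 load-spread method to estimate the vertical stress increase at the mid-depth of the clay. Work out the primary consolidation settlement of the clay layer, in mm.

Mid-depth of clay below the ground surface: z = 2.7 + 5.1/2 = 5.25 m.
Total vertical stress at mid-clay: σ_v = 17.7×2.7 + 18.2×2.55 = 94.2 kPa.
Pore pressure: u = 9.81×(5.25 − 0) = 51.503 kPa.
Initial effective stress: σ'_0 = σ_v − u = 94.2 − 51.503 = 42.697 kPa.
Stress increase at mid-clay by the 2:1 spreading method:
Δσ = qBL/((B+z)(L+z)) = 285×4.5×4.5/((4.5+5.25)(4.5+5.25)) = 60.71 kPa
Final effective stress: σ'_f = 42.697 + 60.71 = 103.41 kPa.
σ'_f = 103.41 > σ'_p = 71.7 kPa, so the stress path crosses the preconsolidation pressure — recompression up to σ'_p, then virgin compression beyond:
S_c = H/(1+e₀)·[C_r·log₁₀(σ'_p/σ'_0) + C_c·log₁₀(σ'_f/σ'_p)]
    = 5.1/1.66 × [0.036×log₁₀(71.7/42.697) + 0.38×log₁₀(103.41/71.7)]
    = 3.0723 × [0.0081044 + 0.060436] = 0.2106 m

S_c ≈ 211 mm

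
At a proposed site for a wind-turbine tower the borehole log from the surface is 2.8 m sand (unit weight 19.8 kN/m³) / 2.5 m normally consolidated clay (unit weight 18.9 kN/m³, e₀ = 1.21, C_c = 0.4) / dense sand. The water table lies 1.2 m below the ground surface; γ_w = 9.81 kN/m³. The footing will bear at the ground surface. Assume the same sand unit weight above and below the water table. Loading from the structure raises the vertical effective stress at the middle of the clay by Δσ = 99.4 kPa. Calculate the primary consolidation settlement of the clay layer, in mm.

S_c ≈ 212 mm

Mid-depth of clay below the ground surface: z = 2.8 + 2.5/2 = 4.05 m.
Total vertical stress at mid-clay: σ_v = 19.8×2.8 + 18.9×1.25 = 79.065 kPa.
Pore pressure: u = 9.81×(4.05 − 1.2) = 27.959 kPa.
Initial effective stress: σ'_0 = σ_v − u = 79.065 − 27.959 = 51.106 kPa.
Final effective stress: σ'_f = σ'_0 + Δσ = 51.106 + 99.4 = 150.51 kPa.
Normally consolidated clay, so the full stress increment lies on the virgin compression line:
S_c = C_c·H/(1+e₀)·log₁₀(σ'_f/σ'_0) = 0.4×2.5/(1+1.21)×log₁₀(150.51/51.106)
    = 0.45249 × 0.46909 = 0.2123 m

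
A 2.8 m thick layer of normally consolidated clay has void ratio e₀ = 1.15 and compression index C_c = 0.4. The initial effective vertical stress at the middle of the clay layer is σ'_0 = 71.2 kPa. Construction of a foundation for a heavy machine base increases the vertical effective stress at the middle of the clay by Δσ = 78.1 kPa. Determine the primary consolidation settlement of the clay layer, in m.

Final effective stress: σ'_f = σ'_0 + Δσ = 71.2 + 78.1 = 149.3 kPa.
Normally consolidated clay, so the full stress increment lies on the virgin compression line:
S_c = C_c·H/(1+e₀)·log₁₀(σ'_f/σ'_0) = 0.4×2.8/(1+1.15)×log₁₀(149.3/71.2)
    = 0.52093 × 0.32158 = 0.1675 m

S_c ≈ 0.168 m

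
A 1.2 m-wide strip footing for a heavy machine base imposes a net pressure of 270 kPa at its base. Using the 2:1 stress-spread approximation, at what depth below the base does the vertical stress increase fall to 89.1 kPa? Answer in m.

z ≈ 2.44 m

2:1 spreading — at depth z the loaded area has grown by z in each plan dimension:
qB/(B+z) = Δσ_z ⇒ z = qB/Δσ_z − B = 270×1.2/89.1 − 1.2 = 2.436 m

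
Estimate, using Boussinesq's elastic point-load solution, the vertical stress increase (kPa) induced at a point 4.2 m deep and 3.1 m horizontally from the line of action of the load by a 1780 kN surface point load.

Δσ_z ≈ 16.2 kPa

Boussinesq vertical stress below a point load on an elastic half-space:
Δσ_z = 3P/(2πz²) · [1 + (r/z)²]^(−5/2)
r/z = 3.1/4.2 = 0.7381; [1+(r/z)²]^(−5/2) = 0.33716.
Δσ_z = 3×1780/(2π×4.2²) × 0.33716 = 48.18 × 0.33716 = 16.24 kPa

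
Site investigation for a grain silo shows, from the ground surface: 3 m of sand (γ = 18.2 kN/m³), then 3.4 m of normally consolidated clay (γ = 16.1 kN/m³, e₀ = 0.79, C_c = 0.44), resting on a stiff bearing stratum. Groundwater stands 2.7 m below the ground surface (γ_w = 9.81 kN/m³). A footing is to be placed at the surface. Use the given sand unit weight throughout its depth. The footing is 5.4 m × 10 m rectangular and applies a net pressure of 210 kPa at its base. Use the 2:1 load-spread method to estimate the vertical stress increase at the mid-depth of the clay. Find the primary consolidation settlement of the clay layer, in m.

Mid-depth of clay below the ground surface: z = 3 + 3.4/2 = 4.7 m.
Total vertical stress at mid-clay: σ_v = 18.2×3 + 16.1×1.7 = 81.97 kPa.
Pore pressure: u = 9.81×(4.7 − 2.7) = 19.62 kPa.
Initial effective stress: σ'_0 = σ_v − u = 81.97 − 19.62 = 62.35 kPa.
Stress increase at mid-clay by the 2:1 spreading method:
Δσ = qBL/((B+z)(L+z)) = 210×5.4×10/((5.4+4.7)(10+4.7)) = 76.379 kPa
Final effective stress: σ'_f = σ'_0 + Δσ = 62.35 + 76.379 = 138.73 kPa.
Normally consolidated clay, so the full stress increment lies on the virgin compression line:
S_c = C_c·H/(1+e₀)·log₁₀(σ'_f/σ'_0) = 0.44×3.4/(1+0.79)×log₁₀(138.73/62.35)
    = 0.83575 × 0.34733 = 0.2903 m

S_c ≈ 0.29 m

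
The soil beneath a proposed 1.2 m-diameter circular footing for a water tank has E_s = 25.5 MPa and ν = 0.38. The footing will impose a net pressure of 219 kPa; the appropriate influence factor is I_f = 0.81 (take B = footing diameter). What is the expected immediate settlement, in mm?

S_e ≈ 7.14 mm

Immediate (elastic) settlement: S_e = q·B·(1−ν²)/E_s · I_f.
E_s = 25.5 MPa = 25500 kPa.
S_e = 219 × 1.2 × (1 − 0.38²) / 25500 × 0.81
    = 219 × 1.2 × 0.8556 / 25500 × 0.81
    = 0.007142 m = 7.142 mm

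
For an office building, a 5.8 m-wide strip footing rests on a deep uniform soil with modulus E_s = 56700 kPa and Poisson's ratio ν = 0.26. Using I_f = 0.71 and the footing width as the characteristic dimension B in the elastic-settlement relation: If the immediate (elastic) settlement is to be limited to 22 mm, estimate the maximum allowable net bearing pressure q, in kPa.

q ≈ 325 kPa

S_e = q·B·(1−ν²)/E_s · I_f  ⇒  q = S_e·E_s / (B·(1−ν²)·I_f).
q = 0.022 × 56700 / (5.8 × 0.9324 × 0.71) = 324.9 kPa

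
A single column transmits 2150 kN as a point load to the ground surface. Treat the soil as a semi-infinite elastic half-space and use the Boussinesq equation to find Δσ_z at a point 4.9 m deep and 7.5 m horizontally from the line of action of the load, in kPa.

Δσ_z ≈ 2.09 kPa

Boussinesq vertical stress below a point load on an elastic half-space:
Δσ_z = 3P/(2πz²) · [1 + (r/z)²]^(−5/2)
r/z = 7.5/4.9 = 1.5306; [1+(r/z)²]^(−5/2) = 0.048948.
Δσ_z = 3×2150/(2π×4.9²) × 0.048948 = 42.755 × 0.048948 = 2.093 kPa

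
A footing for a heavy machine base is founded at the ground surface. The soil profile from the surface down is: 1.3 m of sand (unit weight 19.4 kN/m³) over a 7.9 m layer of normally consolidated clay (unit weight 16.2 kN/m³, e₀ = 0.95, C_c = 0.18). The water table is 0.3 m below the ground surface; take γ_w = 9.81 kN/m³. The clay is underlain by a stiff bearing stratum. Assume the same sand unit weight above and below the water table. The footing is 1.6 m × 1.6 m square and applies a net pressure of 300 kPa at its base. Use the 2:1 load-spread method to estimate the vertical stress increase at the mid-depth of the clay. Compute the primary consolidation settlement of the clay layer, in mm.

S_c ≈ 107 mm

Mid-depth of clay below the ground surface: z = 1.3 + 7.9/2 = 5.25 m.
Total vertical stress at mid-clay: σ_v = 19.4×1.3 + 16.2×3.95 = 89.21 kPa.
Pore pressure: u = 9.81×(5.25 − 0.3) = 48.56 kPa.
Initial effective stress: σ'_0 = σ_v − u = 89.21 − 48.56 = 40.65 kPa.
Stress increase at mid-clay by the 2:1 spreading method:
Δσ = qBL/((B+z)(L+z)) = 300×1.6×1.6/((1.6+5.25)(1.6+5.25)) = 16.367 kPa
Final effective stress: σ'_f = σ'_0 + Δσ = 40.65 + 16.367 = 57.017 kPa.
Normally consolidated clay, so the full stress increment lies on the virgin compression line:
S_c = C_c·H/(1+e₀)·log₁₀(σ'_f/σ'_0) = 0.18×7.9/(1+0.95)×log₁₀(57.017/40.65)
    = 0.72923 × 0.14694 = 0.1072 m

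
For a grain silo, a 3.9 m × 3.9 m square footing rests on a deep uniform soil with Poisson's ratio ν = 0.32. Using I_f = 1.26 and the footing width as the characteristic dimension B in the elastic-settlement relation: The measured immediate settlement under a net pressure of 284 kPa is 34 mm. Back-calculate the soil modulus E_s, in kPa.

E_s ≈ 36800 kPa

S_e = q·B·(1−ν²)/E_s · I_f  ⇒  E_s = q·B·(1−ν²)·I_f / S_e.
E_s = 284 × 3.9 × 0.8976 × 1.26 / 0.034 = 36840 kPa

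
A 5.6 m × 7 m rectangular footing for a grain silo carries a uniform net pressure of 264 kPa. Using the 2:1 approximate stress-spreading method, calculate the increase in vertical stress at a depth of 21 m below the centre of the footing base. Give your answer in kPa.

By the 2:1 method the load spreads at 1 horizontal : 2 vertical, so at depth z the loaded area has grown by z in each plan dimension:
Δσ = qBL/((B+z)(L+z)) = 264×5.6×7/((5.6+21)(7+21)) = 13.895 kPa

Δσ_z ≈ 13.9 kPa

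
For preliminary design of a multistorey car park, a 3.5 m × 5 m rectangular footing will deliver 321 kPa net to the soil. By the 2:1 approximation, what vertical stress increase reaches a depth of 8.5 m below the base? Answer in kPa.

By the 2:1 method the load spreads at 1 horizontal : 2 vertical, so at depth z the loaded area has grown by z in each plan dimension:
Δσ = qBL/((B+z)(L+z)) = 321×3.5×5/((3.5+8.5)(5+8.5)) = 34.676 kPa

Δσ_z ≈ 34.7 kPa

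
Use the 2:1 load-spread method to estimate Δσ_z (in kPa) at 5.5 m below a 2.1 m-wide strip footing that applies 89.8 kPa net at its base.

By the 2:1 method the load spreads at 1 horizontal : 2 vertical, so at depth z the loaded area has grown by z in each plan dimension:
Δσ = qB/(B+z) = 89.8×2.1/(2.1+5.5) = 24.813 kPa

Δσ_z ≈ 24.8 kPa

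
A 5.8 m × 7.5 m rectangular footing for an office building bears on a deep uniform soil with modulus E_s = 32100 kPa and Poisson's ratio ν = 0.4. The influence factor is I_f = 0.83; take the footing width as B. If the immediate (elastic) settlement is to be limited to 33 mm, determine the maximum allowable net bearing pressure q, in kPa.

q ≈ 262 kPa

S_e = q·B·(1−ν²)/E_s · I_f  ⇒  q = S_e·E_s / (B·(1−ν²)·I_f).
q = 0.033 × 32100 / (5.8 × 0.84 × 0.83) = 262 kPa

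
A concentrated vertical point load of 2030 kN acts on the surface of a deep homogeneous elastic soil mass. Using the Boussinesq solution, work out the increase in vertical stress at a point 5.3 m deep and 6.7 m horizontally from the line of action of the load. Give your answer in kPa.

Δσ_z ≈ 3.17 kPa

Boussinesq vertical stress below a point load on an elastic half-space:
Δσ_z = 3P/(2πz²) · [1 + (r/z)²]^(−5/2)
r/z = 6.7/5.3 = 1.2642; [1+(r/z)²]^(−5/2) = 0.091911.
Δσ_z = 3×2030/(2π×5.3²) × 0.091911 = 34.505 × 0.091911 = 3.171 kPa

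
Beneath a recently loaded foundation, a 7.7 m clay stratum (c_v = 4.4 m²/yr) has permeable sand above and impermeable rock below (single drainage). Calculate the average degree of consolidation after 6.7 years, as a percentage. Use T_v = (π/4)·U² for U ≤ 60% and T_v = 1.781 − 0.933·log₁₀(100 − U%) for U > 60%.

Drainage path length: H_d = H = 7.7 m (single drainage).
T_v = c_v·t/H_d² = 4.4×6.7/7.7² = 0.49722.
T_v = 0.49722 corresponds to the U > 60% branch:
U = 1 − 10^((1.781 − T_v)/0.933)/100 = 0.7623

U ≈ 76.2 %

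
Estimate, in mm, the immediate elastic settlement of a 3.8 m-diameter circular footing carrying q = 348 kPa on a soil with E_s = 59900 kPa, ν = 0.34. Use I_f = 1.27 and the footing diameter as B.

S_e ≈ 24.8 mm

Immediate (elastic) settlement: S_e = q·B·(1−ν²)/E_s · I_f.
S_e = 348 × 3.8 × (1 − 0.34²) / 59900 × 1.27
    = 348 × 3.8 × 0.8844 / 59900 × 1.27
    = 0.0248 m = 24.8 mm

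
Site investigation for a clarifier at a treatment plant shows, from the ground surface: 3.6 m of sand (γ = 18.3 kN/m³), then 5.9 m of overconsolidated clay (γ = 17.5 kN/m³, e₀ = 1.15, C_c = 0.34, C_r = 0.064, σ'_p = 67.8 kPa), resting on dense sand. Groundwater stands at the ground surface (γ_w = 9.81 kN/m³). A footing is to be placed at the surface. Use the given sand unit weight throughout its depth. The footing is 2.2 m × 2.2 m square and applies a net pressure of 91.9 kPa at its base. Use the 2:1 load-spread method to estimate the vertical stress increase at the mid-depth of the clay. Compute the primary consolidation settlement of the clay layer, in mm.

S_c ≈ 7.9 mm

Mid-depth of clay below the ground surface: z = 3.6 + 5.9/2 = 6.55 m.
Total vertical stress at mid-clay: σ_v = 18.3×3.6 + 17.5×2.95 = 117.51 kPa.
Pore pressure: u = 9.81×(6.55 − 0) = 64.255 kPa.
Initial effective stress: σ'_0 = σ_v − u = 117.51 − 64.255 = 53.255 kPa.
Stress increase at mid-clay by the 2:1 spreading method:
Δσ = qBL/((B+z)(L+z)) = 91.9×2.2×2.2/((2.2+6.55)(2.2+6.55)) = 5.8096 kPa
Final effective stress: σ'_f = 53.255 + 5.8096 = 59.065 kPa.
σ'_f = 59.065 ≤ σ'_p = 67.8 kPa, so the clay remains overconsolidated and only the recompression index applies:
S_c = C_r·H/(1+e₀)·log₁₀(σ'_f/σ'_0) = 0.064×5.9/2.15×log₁₀(59.065/53.255)
    = 0.17563 × 0.04497 = 0.007898 m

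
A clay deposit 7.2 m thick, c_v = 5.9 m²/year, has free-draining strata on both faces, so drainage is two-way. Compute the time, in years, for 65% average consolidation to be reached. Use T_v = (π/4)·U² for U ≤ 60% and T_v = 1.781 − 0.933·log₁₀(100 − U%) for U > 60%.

t ≈ 0.748 years

Drainage path length: H_d = H/2 = 3.6 m (double drainage).
U > 60%: T_v = 1.781 − 0.933·log₁₀(100 − 65) = 0.34038.
t = T_v·H_d²/c_v = 0.34038×3.6²/5.9 = 0.7477 years.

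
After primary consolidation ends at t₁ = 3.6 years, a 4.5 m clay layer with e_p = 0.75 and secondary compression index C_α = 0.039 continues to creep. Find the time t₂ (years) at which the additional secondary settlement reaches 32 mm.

S_s = C_α·H/(1+e_p)·log₁₀(t₂/t₁) ⇒ log₁₀(t₂/t₁) = S_s·(1+e_p)/(C_α·H).
log₁₀(t₂/t₁) = 0.032 × (1+0.75) / (0.039×4.5) = 0.3191
t₂ = t₁ × 10^0.3191 = 3.6 × 2.085 = 7.506 years

t₂ ≈ 7.51 years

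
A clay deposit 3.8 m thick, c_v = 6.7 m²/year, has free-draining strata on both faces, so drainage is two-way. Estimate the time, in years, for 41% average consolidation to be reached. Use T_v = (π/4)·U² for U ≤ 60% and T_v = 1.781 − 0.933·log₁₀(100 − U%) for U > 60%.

t ≈ 0.0711 years

Drainage path length: H_d = H/2 = 1.9 m (double drainage).
U ≤ 60%: T_v = (π/4)·U² = (π/4)×0.41² = 0.13203.
t = T_v·H_d²/c_v = 0.13203×1.9²/6.7 = 0.07114 years.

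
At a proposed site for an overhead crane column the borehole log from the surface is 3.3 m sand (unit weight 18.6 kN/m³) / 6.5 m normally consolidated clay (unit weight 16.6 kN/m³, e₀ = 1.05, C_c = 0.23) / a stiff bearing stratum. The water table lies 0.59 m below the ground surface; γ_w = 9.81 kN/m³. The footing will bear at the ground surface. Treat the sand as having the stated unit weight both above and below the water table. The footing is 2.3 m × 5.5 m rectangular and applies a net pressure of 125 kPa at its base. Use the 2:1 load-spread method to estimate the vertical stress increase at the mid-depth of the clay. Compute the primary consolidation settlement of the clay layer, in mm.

S_c ≈ 73.4 mm

Mid-depth of clay below the ground surface: z = 3.3 + 6.5/2 = 6.55 m.
Total vertical stress at mid-clay: σ_v = 18.6×3.3 + 16.6×3.25 = 115.33 kPa.
Pore pressure: u = 9.81×(6.55 − 0.59) = 58.468 kPa.
Initial effective stress: σ'_0 = σ_v − u = 115.33 − 58.468 = 56.862 kPa.
Stress increase at mid-clay by the 2:1 spreading method:
Δσ = qBL/((B+z)(L+z)) = 125×2.3×5.5/((2.3+6.55)(5.5+6.55)) = 14.828 kPa
Final effective stress: σ'_f = σ'_0 + Δσ = 56.862 + 14.828 = 71.69 kPa.
Normally consolidated clay, so the full stress increment lies on the virgin compression line:
S_c = C_c·H/(1+e₀)·log₁₀(σ'_f/σ'_0) = 0.23×6.5/(1+1.05)×log₁₀(71.69/56.862)
    = 0.72927 × 0.10064 = 0.07339 m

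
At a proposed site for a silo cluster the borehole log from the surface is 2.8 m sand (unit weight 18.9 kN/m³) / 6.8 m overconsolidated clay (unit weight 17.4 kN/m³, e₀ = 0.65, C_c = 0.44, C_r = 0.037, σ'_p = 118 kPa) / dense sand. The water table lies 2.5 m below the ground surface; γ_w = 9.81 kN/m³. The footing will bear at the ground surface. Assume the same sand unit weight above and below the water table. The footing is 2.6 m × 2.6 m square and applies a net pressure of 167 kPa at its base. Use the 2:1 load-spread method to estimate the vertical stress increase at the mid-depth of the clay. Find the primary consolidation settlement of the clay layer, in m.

S_c ≈ 0.0117 m

Mid-depth of clay below the ground surface: z = 2.8 + 6.8/2 = 6.2 m.
Total vertical stress at mid-clay: σ_v = 18.9×2.8 + 17.4×3.4 = 112.08 kPa.
Pore pressure: u = 9.81×(6.2 − 2.5) = 36.297 kPa.
Initial effective stress: σ'_0 = σ_v − u = 112.08 − 36.297 = 75.783 kPa.
Stress increase at mid-clay by the 2:1 spreading method:
Δσ = qBL/((B+z)(L+z)) = 167×2.6×2.6/((2.6+6.2)(2.6+6.2)) = 14.578 kPa
Final effective stress: σ'_f = 75.783 + 14.578 = 90.361 kPa.
σ'_f = 90.361 ≤ σ'_p = 118 kPa, so the clay remains overconsolidated and only the recompression index applies:
S_c = C_r·H/(1+e₀)·log₁₀(σ'_f/σ'_0) = 0.037×6.8/1.65×log₁₀(90.361/75.783)
    = 0.15248 × 0.076409 = 0.01165 m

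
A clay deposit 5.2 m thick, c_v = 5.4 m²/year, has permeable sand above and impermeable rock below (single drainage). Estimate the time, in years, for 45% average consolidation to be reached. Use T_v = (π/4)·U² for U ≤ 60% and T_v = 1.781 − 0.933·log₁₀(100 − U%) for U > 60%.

t ≈ 0.796 years

Drainage path length: H_d = H = 5.2 m (single drainage).
U ≤ 60%: T_v = (π/4)·U² = (π/4)×0.45² = 0.15904.
t = T_v·H_d²/c_v = 0.15904×5.2²/5.4 = 0.7964 years.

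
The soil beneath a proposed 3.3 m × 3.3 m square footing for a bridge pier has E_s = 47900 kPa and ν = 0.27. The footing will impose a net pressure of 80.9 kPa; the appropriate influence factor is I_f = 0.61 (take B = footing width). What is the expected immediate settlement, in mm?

S_e ≈ 3.15 mm

Immediate (elastic) settlement: S_e = q·B·(1−ν²)/E_s · I_f.
S_e = 80.9 × 3.3 × (1 − 0.27²) / 47900 × 0.61
    = 80.9 × 3.3 × 0.9271 / 47900 × 0.61
    = 0.003152 m = 3.152 mm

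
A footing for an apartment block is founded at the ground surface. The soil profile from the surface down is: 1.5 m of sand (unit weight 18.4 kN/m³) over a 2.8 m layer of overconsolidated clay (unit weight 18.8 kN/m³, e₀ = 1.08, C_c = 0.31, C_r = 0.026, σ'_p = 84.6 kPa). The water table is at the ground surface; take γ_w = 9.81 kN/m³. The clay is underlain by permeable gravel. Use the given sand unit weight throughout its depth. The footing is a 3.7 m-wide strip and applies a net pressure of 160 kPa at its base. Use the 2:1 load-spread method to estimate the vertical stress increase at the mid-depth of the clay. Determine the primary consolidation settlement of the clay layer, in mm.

S_c ≈ 74.2 mm

Mid-depth of clay below the ground surface: z = 1.5 + 2.8/2 = 2.9 m.
Total vertical stress at mid-clay: σ_v = 18.4×1.5 + 18.8×1.4 = 53.92 kPa.
Pore pressure: u = 9.81×(2.9 − 0) = 28.449 kPa.
Initial effective stress: σ'_0 = σ_v − u = 53.92 − 28.449 = 25.471 kPa.
Stress increase at mid-clay by the 2:1 spreading method:
Δσ = qB/(B+z) = 160×3.7/(3.7+2.9) = 89.697 kPa
Final effective stress: σ'_f = 25.471 + 89.697 = 115.17 kPa.
σ'_f = 115.17 > σ'_p = 84.6 kPa, so the stress path crosses the preconsolidation pressure — recompression up to σ'_p, then virgin compression beyond:
S_c = H/(1+e₀)·[C_r·log₁₀(σ'_p/σ'_0) + C_c·log₁₀(σ'_f/σ'_p)]
    = 2.8/2.08 × [0.026×log₁₀(84.6/25.471) + 0.31×log₁₀(115.17/84.6)]
    = 1.3462 × [0.013554 + 0.04153] = 0.07415 m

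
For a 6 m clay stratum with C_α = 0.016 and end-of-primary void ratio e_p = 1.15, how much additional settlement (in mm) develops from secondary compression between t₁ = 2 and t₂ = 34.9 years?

S_s ≈ 55.4 mm

Secondary compression: S_s = C_α·H/(1+e_p)·log₁₀(t₂/t₁)
S_s = 0.016×6/(1+1.15)×log₁₀(34.9/2)
    = 0.04465 × 1.242 = 0.05545 m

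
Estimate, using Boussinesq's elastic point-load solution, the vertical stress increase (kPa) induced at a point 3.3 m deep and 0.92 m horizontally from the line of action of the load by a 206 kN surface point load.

Δσ_z ≈ 7.49 kPa

Boussinesq vertical stress below a point load on an elastic half-space:
Δσ_z = 3P/(2πz²) · [1 + (r/z)²]^(−5/2)
r/z = 0.92/3.3 = 0.27879; [1+(r/z)²]^(−5/2) = 0.82934.
Δσ_z = 3×206/(2π×3.3²) × 0.82934 = 9.0319 × 0.82934 = 7.491 kPa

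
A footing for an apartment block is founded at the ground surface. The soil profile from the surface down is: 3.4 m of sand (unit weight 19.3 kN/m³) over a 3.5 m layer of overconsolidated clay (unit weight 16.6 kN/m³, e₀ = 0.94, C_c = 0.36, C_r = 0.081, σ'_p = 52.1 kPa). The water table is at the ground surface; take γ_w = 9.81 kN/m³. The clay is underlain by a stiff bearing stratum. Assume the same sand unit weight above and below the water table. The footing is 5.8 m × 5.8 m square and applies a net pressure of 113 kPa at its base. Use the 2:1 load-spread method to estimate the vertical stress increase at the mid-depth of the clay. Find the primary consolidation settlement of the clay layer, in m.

S_c ≈ 0.116 m

Mid-depth of clay below the ground surface: z = 3.4 + 3.5/2 = 5.15 m.
Total vertical stress at mid-clay: σ_v = 19.3×3.4 + 16.6×1.75 = 94.67 kPa.
Pore pressure: u = 9.81×(5.15 − 0) = 50.522 kPa.
Initial effective stress: σ'_0 = σ_v − u = 94.67 − 50.522 = 44.148 kPa.
Stress increase at mid-clay by the 2:1 spreading method:
Δσ = qBL/((B+z)(L+z)) = 113×5.8×5.8/((5.8+5.15)(5.8+5.15)) = 31.703 kPa
Final effective stress: σ'_f = 44.148 + 31.703 = 75.851 kPa.
σ'_f = 75.851 > σ'_p = 52.1 kPa, so the stress path crosses the preconsolidation pressure — recompression up to σ'_p, then virgin compression beyond:
S_c = H/(1+e₀)·[C_r·log₁₀(σ'_p/σ'_0) + C_c·log₁₀(σ'_f/σ'_p)]
    = 3.5/1.94 × [0.081×log₁₀(52.1/44.148) + 0.36×log₁₀(75.851/52.1)]
    = 1.8041 × [0.0058261 + 0.058724] = 0.1165 m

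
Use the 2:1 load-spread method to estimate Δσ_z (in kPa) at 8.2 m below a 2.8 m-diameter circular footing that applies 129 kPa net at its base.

Δσ_z ≈ 8.36 kPa

By the 2:1 method the load spreads at 1 horizontal : 2 vertical, so at depth z the loaded area has grown by z in each plan dimension:
Δσ ≈ qD²/(D+z)² = 129×2.8²/(2.8+8.2)² = 8.3583 kPa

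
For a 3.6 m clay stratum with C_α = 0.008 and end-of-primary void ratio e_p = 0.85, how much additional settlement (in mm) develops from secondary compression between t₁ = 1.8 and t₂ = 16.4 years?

S_s ≈ 14.9 mm

Secondary compression: S_s = C_α·H/(1+e_p)·log₁₀(t₂/t₁)
S_s = 0.008×3.6/(1+0.85)×log₁₀(16.4/1.8)
    = 0.01557 × 0.9596 = 0.01494 m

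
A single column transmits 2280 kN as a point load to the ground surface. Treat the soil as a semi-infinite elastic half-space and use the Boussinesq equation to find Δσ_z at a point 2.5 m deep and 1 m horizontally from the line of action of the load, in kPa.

Boussinesq vertical stress below a point load on an elastic half-space:
Δσ_z = 3P/(2πz²) · [1 + (r/z)²]^(−5/2)
r/z = 1/2.5 = 0.4; [1+(r/z)²]^(−5/2) = 0.69001.
Δσ_z = 3×2280/(2π×2.5²) × 0.69001 = 174.18 × 0.69001 = 120.2 kPa

Δσ_z ≈ 120 kPa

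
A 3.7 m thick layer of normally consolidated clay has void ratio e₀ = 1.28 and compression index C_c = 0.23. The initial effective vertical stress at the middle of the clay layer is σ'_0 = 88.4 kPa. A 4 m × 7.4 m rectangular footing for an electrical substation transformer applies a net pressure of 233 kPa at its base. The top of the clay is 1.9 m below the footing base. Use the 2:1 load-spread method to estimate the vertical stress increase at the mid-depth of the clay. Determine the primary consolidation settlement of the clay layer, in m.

S_c ≈ 0.104 m

Mid-depth of clay below the footing base: z = 1.9 + 3.7/2 = 3.75 m.
Stress increase at mid-clay by the 2:1 spreading method:
Δσ = qBL/((B+z)(L+z)) = 233×4×7.4/((4+3.75)(7.4+3.75)) = 79.813 kPa
Final effective stress: σ'_f = σ'_0 + Δσ = 88.4 + 79.813 = 168.21 kPa.
Normally consolidated clay, so the full stress increment lies on the virgin compression line:
S_c = C_c·H/(1+e₀)·log₁₀(σ'_f/σ'_0) = 0.23×3.7/(1+1.28)×log₁₀(168.21/88.4)
    = 0.37325 × 0.2794 = 0.1043 m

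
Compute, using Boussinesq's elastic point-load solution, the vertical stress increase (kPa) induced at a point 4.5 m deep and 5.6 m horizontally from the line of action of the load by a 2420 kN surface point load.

Δσ_z ≈ 5.5 kPa

Boussinesq vertical stress below a point load on an elastic half-space:
Δσ_z = 3P/(2πz²) · [1 + (r/z)²]^(−5/2)
r/z = 5.6/4.5 = 1.2444; [1+(r/z)²]^(−5/2) = 0.096433.
Δσ_z = 3×2420/(2π×4.5²) × 0.096433 = 57.06 × 0.096433 = 5.502 kPa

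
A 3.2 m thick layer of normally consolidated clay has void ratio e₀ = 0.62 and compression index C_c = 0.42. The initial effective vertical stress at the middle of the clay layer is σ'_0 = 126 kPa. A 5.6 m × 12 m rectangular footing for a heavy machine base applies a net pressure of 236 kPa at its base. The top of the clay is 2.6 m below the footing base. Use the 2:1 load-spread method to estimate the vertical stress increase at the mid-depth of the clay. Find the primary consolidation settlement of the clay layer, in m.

Mid-depth of clay below the footing base: z = 2.6 + 3.2/2 = 4.2 m.
Stress increase at mid-clay by the 2:1 spreading method:
Δσ = qBL/((B+z)(L+z)) = 236×5.6×12/((5.6+4.2)(12+4.2)) = 99.894 kPa
Final effective stress: σ'_f = σ'_0 + Δσ = 126 + 99.894 = 225.89 kPa.
Normally consolidated clay, so the full stress increment lies on the virgin compression line:
S_c = C_c·H/(1+e₀)·log₁₀(σ'_f/σ'_0) = 0.42×3.2/(1+0.62)×log₁₀(225.89/126)
    = 0.82963 × 0.25353 = 0.2103 m

S_c ≈ 0.21 m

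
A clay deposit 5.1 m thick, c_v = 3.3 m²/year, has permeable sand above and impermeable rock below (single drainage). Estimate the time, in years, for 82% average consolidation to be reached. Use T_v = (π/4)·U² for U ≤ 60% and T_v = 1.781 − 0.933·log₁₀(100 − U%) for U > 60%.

t ≈ 4.81 years

Drainage path length: H_d = H = 5.1 m (single drainage).
U > 60%: T_v = 1.781 − 0.933·log₁₀(100 − 82) = 0.60983.
t = T_v·H_d²/c_v = 0.60983×5.1²/3.3 = 4.807 years.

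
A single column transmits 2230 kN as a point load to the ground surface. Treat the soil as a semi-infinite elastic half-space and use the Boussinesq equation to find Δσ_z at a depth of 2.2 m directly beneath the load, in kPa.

Δσ_z ≈ 220 kPa

Boussinesq vertical stress below a point load on an elastic half-space:
Δσ_z = 3P/(2πz²) · [1 + (r/z)²]^(−5/2)
r/z = 0/2.2 = 0; [1+(r/z)²]^(−5/2) = 1.
Δσ_z = 3×2230/(2π×2.2²) × 1 = 219.99 × 1 = 220 kPa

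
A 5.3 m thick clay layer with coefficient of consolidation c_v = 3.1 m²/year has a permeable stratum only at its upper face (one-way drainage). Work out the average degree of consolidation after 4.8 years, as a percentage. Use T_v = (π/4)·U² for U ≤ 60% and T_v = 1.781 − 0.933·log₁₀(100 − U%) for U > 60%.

Drainage path length: H_d = H = 5.3 m (single drainage).
T_v = c_v·t/H_d² = 3.1×4.8/5.3² = 0.52973.
T_v = 0.52973 corresponds to the U > 60% branch:
U = 1 − 10^((1.781 − T_v)/0.933)/100 = 0.7807

U ≈ 78.1 %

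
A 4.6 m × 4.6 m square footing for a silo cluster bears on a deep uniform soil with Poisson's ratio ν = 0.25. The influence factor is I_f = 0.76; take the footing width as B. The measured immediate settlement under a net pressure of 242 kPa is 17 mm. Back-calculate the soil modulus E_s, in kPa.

E_s ≈ 46700 kPa

S_e = q·B·(1−ν²)/E_s · I_f  ⇒  E_s = q·B·(1−ν²)·I_f / S_e.
E_s = 242 × 4.6 × 0.9375 × 0.76 / 0.017 = 46660 kPa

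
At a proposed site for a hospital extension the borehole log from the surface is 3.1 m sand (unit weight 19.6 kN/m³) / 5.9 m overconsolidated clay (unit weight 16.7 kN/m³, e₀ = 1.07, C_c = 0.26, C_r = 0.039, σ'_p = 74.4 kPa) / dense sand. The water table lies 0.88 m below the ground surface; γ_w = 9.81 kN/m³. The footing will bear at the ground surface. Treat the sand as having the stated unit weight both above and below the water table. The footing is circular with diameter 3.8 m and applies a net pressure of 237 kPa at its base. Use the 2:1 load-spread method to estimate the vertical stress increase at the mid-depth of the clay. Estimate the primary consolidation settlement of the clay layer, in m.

S_c ≈ 0.0882 m

Mid-depth of clay below the ground surface: z = 3.1 + 5.9/2 = 6.05 m.
Total vertical stress at mid-clay: σ_v = 19.6×3.1 + 16.7×2.95 = 110.03 kPa.
Pore pressure: u = 9.81×(6.05 − 0.88) = 50.718 kPa.
Initial effective stress: σ'_0 = σ_v − u = 110.03 − 50.718 = 59.312 kPa.
Stress increase at mid-clay by the 2:1 spreading method:
Δσ ≈ qD²/(D+z)² = 237×3.8²/(3.8+6.05)² = 35.273 kPa
Final effective stress: σ'_f = 59.312 + 35.273 = 94.585 kPa.
σ'_f = 94.585 > σ'_p = 74.4 kPa, so the stress path crosses the preconsolidation pressure — recompression up to σ'_p, then virgin compression beyond:
S_c = H/(1+e₀)·[C_r·log₁₀(σ'_p/σ'_0) + C_c·log₁₀(σ'_f/σ'_p)]
    = 5.9/2.07 × [0.039×log₁₀(74.4/59.312) + 0.26×log₁₀(94.585/74.4)]
    = 2.8502 × [0.0038388 + 0.027105] = 0.0882 m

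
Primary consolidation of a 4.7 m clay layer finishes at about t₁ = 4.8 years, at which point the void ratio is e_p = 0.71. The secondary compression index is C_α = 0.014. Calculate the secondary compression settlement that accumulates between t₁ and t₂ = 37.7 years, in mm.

Secondary compression: S_s = C_α·H/(1+e_p)·log₁₀(t₂/t₁)
S_s = 0.014×4.7/(1+0.71)×log₁₀(37.7/4.8)
    = 0.03848 × 0.8951 = 0.03444 m

S_s ≈ 34.4 mm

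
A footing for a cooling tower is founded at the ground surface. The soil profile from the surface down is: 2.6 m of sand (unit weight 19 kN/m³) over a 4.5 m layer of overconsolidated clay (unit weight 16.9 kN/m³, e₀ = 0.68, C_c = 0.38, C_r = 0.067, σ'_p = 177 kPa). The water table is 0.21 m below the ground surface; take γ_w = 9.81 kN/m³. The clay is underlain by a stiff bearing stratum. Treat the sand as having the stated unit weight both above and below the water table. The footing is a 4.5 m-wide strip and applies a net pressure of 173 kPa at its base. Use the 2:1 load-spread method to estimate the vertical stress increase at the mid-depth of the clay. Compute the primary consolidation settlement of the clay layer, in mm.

Mid-depth of clay below the ground surface: z = 2.6 + 4.5/2 = 4.85 m.
Total vertical stress at mid-clay: σ_v = 19×2.6 + 16.9×2.25 = 87.425 kPa.
Pore pressure: u = 9.81×(4.85 − 0.21) = 45.518 kPa.
Initial effective stress: σ'_0 = σ_v − u = 87.425 − 45.518 = 41.907 kPa.
Stress increase at mid-clay by the 2:1 spreading method:
Δσ = qB/(B+z) = 173×4.5/(4.5+4.85) = 83.262 kPa
Final effective stress: σ'_f = 41.907 + 83.262 = 125.17 kPa.
σ'_f = 125.17 ≤ σ'_p = 177 kPa, so the clay remains overconsolidated and only the recompression index applies:
S_c = C_r·H/(1+e₀)·log₁₀(σ'_f/σ'_0) = 0.067×4.5/1.68×log₁₀(125.17/41.907)
    = 0.17947 × 0.47521 = 0.08528 m

S_c ≈ 85.3 mm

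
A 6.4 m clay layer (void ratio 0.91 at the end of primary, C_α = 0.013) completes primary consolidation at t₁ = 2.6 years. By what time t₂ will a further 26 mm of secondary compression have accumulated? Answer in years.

t₂ ≈ 10.3 years

S_s = C_α·H/(1+e_p)·log₁₀(t₂/t₁) ⇒ log₁₀(t₂/t₁) = S_s·(1+e_p)/(C_α·H).
log₁₀(t₂/t₁) = 0.026 × (1+0.91) / (0.013×6.4) = 0.5969
t₂ = t₁ × 10^0.5969 = 2.6 × 3.953 = 10.28 years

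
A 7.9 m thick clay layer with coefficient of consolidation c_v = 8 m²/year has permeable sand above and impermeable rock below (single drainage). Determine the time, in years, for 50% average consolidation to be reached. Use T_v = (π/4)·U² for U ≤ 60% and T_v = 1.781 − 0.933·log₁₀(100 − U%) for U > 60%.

Drainage path length: H_d = H = 7.9 m (single drainage).
U ≤ 60%: T_v = (π/4)·U² = (π/4)×0.5² = 0.19635.
t = T_v·H_d²/c_v = 0.19635×7.9²/8 = 1.532 years.

t ≈ 1.53 years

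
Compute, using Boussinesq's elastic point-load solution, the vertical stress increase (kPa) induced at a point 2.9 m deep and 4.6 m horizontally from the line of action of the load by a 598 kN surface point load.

Boussinesq vertical stress below a point load on an elastic half-space:
Δσ_z = 3P/(2πz²) · [1 + (r/z)²]^(−5/2)
r/z = 4.6/2.9 = 1.5862; [1+(r/z)²]^(−5/2) = 0.043138.
Δσ_z = 3×598/(2π×2.9²) × 0.043138 = 33.951 × 0.043138 = 1.465 kPa

Δσ_z ≈ 1.46 kPa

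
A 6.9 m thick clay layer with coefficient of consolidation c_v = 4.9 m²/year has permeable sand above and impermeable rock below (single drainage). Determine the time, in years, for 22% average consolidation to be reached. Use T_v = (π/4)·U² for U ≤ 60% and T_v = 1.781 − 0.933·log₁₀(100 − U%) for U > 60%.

t ≈ 0.369 years

Drainage path length: H_d = H = 6.9 m (single drainage).
U ≤ 60%: T_v = (π/4)·U² = (π/4)×0.22² = 0.038013.
t = T_v·H_d²/c_v = 0.038013×6.9²/4.9 = 0.3693 years.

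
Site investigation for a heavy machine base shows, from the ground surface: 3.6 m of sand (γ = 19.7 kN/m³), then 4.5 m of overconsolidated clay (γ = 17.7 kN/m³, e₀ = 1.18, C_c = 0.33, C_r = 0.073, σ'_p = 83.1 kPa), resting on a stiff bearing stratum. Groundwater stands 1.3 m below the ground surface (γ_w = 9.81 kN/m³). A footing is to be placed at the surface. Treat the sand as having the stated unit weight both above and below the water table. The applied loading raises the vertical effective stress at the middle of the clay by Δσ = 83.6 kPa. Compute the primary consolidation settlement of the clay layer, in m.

Mid-depth of clay below the ground surface: z = 3.6 + 4.5/2 = 5.85 m.
Total vertical stress at mid-clay: σ_v = 19.7×3.6 + 17.7×2.25 = 110.75 kPa.
Pore pressure: u = 9.81×(5.85 − 1.3) = 44.636 kPa.
Initial effective stress: σ'_0 = σ_v − u = 110.75 − 44.636 = 66.114 kPa.
Final effective stress: σ'_f = 66.114 + 83.6 = 149.71 kPa.
σ'_f = 149.71 > σ'_p = 83.1 kPa, so the stress path crosses the preconsolidation pressure — recompression up to σ'_p, then virgin compression beyond:
S_c = H/(1+e₀)·[C_r·log₁₀(σ'_p/σ'_0) + C_c·log₁₀(σ'_f/σ'_p)]
    = 4.5/2.18 × [0.073×log₁₀(83.1/66.114) + 0.33×log₁₀(149.71/83.1)]
    = 2.0642 × [0.0072495 + 0.084364] = 0.1891 m

S_c ≈ 0.189 m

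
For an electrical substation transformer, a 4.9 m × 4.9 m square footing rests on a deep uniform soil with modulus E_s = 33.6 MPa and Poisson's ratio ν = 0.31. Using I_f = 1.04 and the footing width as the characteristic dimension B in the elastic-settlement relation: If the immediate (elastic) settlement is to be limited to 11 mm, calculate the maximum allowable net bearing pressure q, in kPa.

q ≈ 80.2 kPa

E_s = 33.6 MPa = 33600 kPa.
S_e = q·B·(1−ν²)/E_s · I_f  ⇒  q = S_e·E_s / (B·(1−ν²)·I_f).
q = 0.011 × 33600 / (4.9 × 0.9039 × 1.04) = 80.24 kPa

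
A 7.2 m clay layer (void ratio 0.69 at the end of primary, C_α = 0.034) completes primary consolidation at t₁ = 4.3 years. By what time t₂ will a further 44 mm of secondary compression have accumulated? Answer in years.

t₂ ≈ 8.65 years

S_s = C_α·H/(1+e_p)·log₁₀(t₂/t₁) ⇒ log₁₀(t₂/t₁) = S_s·(1+e_p)/(C_α·H).
log₁₀(t₂/t₁) = 0.044 × (1+0.69) / (0.034×7.2) = 0.3038
t₂ = t₁ × 10^0.3038 = 4.3 × 2.013 = 8.654 years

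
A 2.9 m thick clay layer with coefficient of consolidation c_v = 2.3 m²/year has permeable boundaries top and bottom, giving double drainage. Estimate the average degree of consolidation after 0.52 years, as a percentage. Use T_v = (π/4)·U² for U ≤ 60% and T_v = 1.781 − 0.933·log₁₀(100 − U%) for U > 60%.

Drainage path length: H_d = H/2 = 1.45 m (double drainage).
T_v = c_v·t/H_d² = 2.3×0.52/1.45² = 0.56885.
T_v = 0.56885 corresponds to the U > 60% branch:
U = 1 − 10^((1.781 − T_v)/0.933)/100 = 0.8008

U ≈ 80.1 %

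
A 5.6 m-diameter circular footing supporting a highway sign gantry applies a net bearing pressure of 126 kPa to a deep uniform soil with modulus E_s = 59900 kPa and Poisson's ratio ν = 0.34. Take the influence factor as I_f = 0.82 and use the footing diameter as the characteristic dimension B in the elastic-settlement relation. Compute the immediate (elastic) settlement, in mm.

Immediate (elastic) settlement: S_e = q·B·(1−ν²)/E_s · I_f.
S_e = 126 × 5.6 × (1 − 0.34²) / 59900 × 0.82
    = 126 × 5.6 × 0.8844 / 59900 × 0.82
    = 0.008543 m = 8.543 mm

S_e ≈ 8.54 mm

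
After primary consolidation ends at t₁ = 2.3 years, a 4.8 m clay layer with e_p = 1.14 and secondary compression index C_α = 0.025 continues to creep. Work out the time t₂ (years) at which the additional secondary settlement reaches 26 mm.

t₂ ≈ 6.69 years

S_s = C_α·H/(1+e_p)·log₁₀(t₂/t₁) ⇒ log₁₀(t₂/t₁) = S_s·(1+e_p)/(C_α·H).
log₁₀(t₂/t₁) = 0.026 × (1+1.14) / (0.025×4.8) = 0.4637
t₂ = t₁ × 10^0.4637 = 2.3 × 2.908 = 6.69 years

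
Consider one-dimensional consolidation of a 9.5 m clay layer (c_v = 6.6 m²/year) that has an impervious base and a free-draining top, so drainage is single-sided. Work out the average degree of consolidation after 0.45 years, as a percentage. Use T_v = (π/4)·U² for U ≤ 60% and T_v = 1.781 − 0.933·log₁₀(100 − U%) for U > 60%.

Drainage path length: H_d = H = 9.5 m (single drainage).
T_v = c_v·t/H_d² = 6.6×0.45/9.5² = 0.032909.
T_v = 0.032909 corresponds to the U ≤ 60% branch:
U = √(4T_v/π) = 0.2047

U ≈ 20.5 %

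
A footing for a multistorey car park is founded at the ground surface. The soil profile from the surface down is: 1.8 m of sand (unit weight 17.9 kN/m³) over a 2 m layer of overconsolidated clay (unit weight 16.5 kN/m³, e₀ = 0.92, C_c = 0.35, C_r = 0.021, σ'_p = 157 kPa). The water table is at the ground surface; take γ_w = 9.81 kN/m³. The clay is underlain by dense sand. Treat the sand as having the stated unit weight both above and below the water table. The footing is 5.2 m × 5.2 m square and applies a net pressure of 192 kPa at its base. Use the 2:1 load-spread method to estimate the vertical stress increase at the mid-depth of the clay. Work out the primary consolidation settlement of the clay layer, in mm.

S_c ≈ 14.9 mm

Mid-depth of clay below the ground surface: z = 1.8 + 2/2 = 2.8 m.
Total vertical stress at mid-clay: σ_v = 17.9×1.8 + 16.5×1 = 48.72 kPa.
Pore pressure: u = 9.81×(2.8 − 0) = 27.468 kPa.
Initial effective stress: σ'_0 = σ_v − u = 48.72 − 27.468 = 21.252 kPa.
Stress increase at mid-clay by the 2:1 spreading method:
Δσ = qBL/((B+z)(L+z)) = 192×5.2×5.2/((5.2+2.8)(5.2+2.8)) = 81.12 kPa
Final effective stress: σ'_f = 21.252 + 81.12 = 102.37 kPa.
σ'_f = 102.37 ≤ σ'_p = 157 kPa, so the clay remains overconsolidated and only the recompression index applies:
S_c = C_r·H/(1+e₀)·log₁₀(σ'_f/σ'_0) = 0.021×2/1.92×log₁₀(102.37/21.252)
    = 0.021876 × 0.68277 = 0.01494 m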